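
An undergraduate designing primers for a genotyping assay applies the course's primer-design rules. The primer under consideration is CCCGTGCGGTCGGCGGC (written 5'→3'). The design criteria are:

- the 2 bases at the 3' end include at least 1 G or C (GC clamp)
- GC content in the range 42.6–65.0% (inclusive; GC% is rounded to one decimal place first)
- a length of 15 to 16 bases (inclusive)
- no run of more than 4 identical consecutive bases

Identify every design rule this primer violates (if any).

Fails: GC content, length.

Base counts: A=0, T=2, G=8, C=7 (length 17).
GC clamp: 3' end GC has 2 G/C ✓
GC content: GC 15/17 = 88.2%, outside 42.6–65.0% ✗
length: length 17, outside 15–16 ✗
homopolymer run: longest run = 3 ✓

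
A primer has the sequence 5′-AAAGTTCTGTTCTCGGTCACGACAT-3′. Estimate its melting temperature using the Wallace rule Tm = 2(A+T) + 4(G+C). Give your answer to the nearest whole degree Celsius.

72°C

Base counts: A=6, T=8, G=5, C=6 (length 25).
Tm = 2·(6+8) + 4·(5+6) = 2·14 + 4·11 = 28 + 44 = 72°C.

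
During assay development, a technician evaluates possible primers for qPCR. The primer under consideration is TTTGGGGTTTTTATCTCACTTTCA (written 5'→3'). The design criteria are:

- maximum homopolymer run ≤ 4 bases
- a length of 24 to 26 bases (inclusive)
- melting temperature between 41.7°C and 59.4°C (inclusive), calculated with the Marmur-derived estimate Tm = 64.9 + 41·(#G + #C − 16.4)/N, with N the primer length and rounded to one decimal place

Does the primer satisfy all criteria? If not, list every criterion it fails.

Base counts: A=3, T=13, G=4, C=4 (length 24).
homopolymer run: longest run = 5, exceeds 4 ✗
length: length 24 ✓
Tm: Tm = 64.9 + 41·(8 − 16.4)/24 = 50.6°C ✓

Fails: homopolymer run.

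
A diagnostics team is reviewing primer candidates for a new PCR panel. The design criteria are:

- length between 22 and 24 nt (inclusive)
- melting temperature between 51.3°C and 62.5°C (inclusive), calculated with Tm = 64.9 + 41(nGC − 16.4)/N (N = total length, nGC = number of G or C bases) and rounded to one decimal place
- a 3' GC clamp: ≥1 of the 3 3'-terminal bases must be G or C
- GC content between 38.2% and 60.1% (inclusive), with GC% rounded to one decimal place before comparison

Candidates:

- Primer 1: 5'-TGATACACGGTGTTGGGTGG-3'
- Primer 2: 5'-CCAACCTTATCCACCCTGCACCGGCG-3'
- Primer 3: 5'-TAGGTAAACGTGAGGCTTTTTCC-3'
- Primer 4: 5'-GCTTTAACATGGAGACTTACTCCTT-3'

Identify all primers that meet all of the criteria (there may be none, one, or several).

Primer 3 only.

Primer 1 (20 nt, A=3 T=6 G=9 C=2): length 20, outside 22–24 ✗; Tm = 64.9 + 41·(11 − 16.4)/20 = 53.8°C ✓; 3' end TGG has 2 G/C ✓; GC 11/20 = 55.0% ✓ — fails.
Primer 2 (26 nt, A=5 T=4 G=4 C=13): length 26, outside 22–24 ✗; Tm = 64.9 + 41·(17 − 16.4)/26 = 65.8°C, outside 51.3–62.5°C ✗; 3' end GCG has 3 G/C ✓; GC 17/26 = 65.4%, outside 38.2–60.1% ✗ — fails.
Primer 3 (23 nt, A=5 T=8 G=6 C=4): length 23 ✓; Tm = 64.9 + 41·(10 − 16.4)/23 = 53.5°C ✓; 3' end TCC has 2 G/C ✓; GC 10/23 = 43.5% ✓ — passes.
Primer 4 (25 nt, A=6 T=9 G=4 C=6): length 25, outside 22–24 ✗; Tm = 64.9 + 41·(10 − 16.4)/25 = 54.4°C ✓; 3' end CTT has 1 G/C ✓; GC 10/25 = 40.0% ✓ — fails.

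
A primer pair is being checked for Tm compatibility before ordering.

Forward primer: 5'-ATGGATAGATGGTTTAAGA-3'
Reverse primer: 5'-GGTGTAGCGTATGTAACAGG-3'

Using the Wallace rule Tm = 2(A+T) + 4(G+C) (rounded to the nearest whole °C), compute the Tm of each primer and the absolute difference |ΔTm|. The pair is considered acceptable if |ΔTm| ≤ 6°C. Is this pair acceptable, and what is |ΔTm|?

Forward: A=7 T=6 G=6 C=0 → Tm = 2·13 + 4·6 = 50°C.
Reverse: A=5 T=5 G=8 C=2 → Tm = 2·10 + 4·10 = 60°C.
|ΔTm| = |50 − 60| = 10°C, > 6°C.

|ΔTm| = 10°C; the pair is not acceptable.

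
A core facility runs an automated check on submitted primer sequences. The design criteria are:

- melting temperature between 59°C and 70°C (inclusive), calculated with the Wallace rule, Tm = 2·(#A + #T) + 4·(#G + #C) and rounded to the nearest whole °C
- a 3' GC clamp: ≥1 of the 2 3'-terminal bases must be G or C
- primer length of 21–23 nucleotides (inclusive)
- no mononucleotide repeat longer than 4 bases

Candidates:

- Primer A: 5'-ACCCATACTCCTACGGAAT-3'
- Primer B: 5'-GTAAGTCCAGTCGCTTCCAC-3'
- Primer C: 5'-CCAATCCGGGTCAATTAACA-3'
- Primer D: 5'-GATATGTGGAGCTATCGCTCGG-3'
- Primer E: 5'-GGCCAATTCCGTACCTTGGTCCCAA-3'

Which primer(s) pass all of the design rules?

Primer D only.

Primer A (19 nt, A=6 T=4 G=2 C=7): Tm = 2·10 + 4·9 = 56°C, outside 59–70°C ✗; 3' end AT has 0 G/C, need ≥1 ✗; length 19, outside 21–23 ✗; longest run = 3 ✓ — fails.
Primer B (20 nt, A=4 T=5 G=4 C=7): Tm = 2·9 + 4·11 = 62°C ✓; 3' end AC has 1 G/C ✓; length 20, outside 21–23 ✗; longest run = 2 ✓ — fails.
Primer C (20 nt, A=7 T=4 G=3 C=6): Tm = 2·11 + 4·9 = 58°C, outside 59–70°C ✗; 3' end CA has 1 G/C ✓; length 20, outside 21–23 ✗; longest run = 3 ✓ — fails.
Primer D (22 nt, A=4 T=6 G=8 C=4): Tm = 2·10 + 4·12 = 68°C ✓; 3' end GG has 2 G/C ✓; length 22 ✓; longest run = 2 ✓ — passes.
Primer E (25 nt, A=5 T=6 G=5 C=9): Tm = 2·11 + 4·14 = 78°C, outside 59–70°C ✗; 3' end AA has 0 G/C, need ≥1 ✗; length 25, outside 21–23 ✗; longest run = 3 ✓ — fails.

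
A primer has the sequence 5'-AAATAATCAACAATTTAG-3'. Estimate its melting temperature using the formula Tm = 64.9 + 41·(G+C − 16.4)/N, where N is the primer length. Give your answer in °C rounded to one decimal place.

34.4°C

Base counts: A=10, T=5, G=1, C=2; G+C = 3, N = 18.
Tm = 64.9 + 41·(3 − 16.4)/18 = 64.9 + -549.40/18 = 34.4°C.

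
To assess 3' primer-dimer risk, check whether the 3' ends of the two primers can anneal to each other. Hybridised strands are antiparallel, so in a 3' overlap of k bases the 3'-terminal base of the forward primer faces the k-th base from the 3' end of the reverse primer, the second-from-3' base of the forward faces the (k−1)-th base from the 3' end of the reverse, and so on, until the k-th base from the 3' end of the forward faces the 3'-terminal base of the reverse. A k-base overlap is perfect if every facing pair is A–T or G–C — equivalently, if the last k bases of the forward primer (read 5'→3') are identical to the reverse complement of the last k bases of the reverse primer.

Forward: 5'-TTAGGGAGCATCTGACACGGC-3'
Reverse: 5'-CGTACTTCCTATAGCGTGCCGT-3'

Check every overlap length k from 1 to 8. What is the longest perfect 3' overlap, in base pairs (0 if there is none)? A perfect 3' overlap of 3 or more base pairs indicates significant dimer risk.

Last 8 bases (5'→3') — forward …GACACGGC, reverse …CGTGCCGT.
Reverse complement of the reverse primer's last 8 bases: ACGGCACG; its first k bases are the reverse complement of the reverse primer's last k bases, so a perfect k-base overlap needs the forward primer's last k bases to equal them.
Comparing (forward last k vs required): k=1: C vs A ✗; k=2: GC vs AC ✗; k=3: GGC vs ACG ✗; k=4: CGGC vs ACGG ✗; k=5: ACGGC vs ACGGC ✓; k=6: CACGGC vs ACGGCA ✗; k=7: ACACGGC vs ACGGCAC ✗; k=8: GACACGGC vs ACGGCACG ✗.
Only k = 5 is perfect, so the longest perfect 3' overlap is 5.

Longest perfect overlap: 5 complementary base pairs; significant dimer risk (threshold 3).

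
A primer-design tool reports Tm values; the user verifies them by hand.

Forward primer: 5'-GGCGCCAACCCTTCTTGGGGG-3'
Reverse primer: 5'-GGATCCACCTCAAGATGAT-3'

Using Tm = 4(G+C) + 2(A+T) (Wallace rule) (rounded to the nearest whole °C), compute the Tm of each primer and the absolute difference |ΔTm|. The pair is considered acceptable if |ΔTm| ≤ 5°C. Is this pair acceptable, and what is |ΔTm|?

Forward: A=2 T=4 G=8 C=7 → Tm = 2·6 + 4·15 = 72°C.
Reverse: A=6 T=4 G=4 C=5 → Tm = 2·10 + 4·9 = 56°C.
|ΔTm| = |72 − 56| = 16°C, > 5°C.

|ΔTm| = 16°C; the pair is not acceptable.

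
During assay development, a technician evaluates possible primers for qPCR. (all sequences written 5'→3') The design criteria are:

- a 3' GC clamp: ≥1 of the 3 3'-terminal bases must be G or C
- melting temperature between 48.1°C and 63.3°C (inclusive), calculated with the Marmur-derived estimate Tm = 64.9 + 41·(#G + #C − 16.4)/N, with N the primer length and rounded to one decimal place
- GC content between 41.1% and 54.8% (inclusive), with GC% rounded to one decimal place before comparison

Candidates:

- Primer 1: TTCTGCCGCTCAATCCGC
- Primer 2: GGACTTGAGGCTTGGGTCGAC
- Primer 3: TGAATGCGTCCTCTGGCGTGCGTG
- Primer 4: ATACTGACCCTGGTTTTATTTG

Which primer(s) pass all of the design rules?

None of the candidates satisfy all criteria.

Primer 1 (18 nt, A=2 T=5 G=3 C=8): 3' end CGC has 3 G/C ✓; Tm = 64.9 + 41·(11 − 16.4)/18 = 52.6°C ✓; GC 11/18 = 61.1%, outside 41.1–54.8% ✗ — fails.
Primer 2 (21 nt, A=3 T=5 G=9 C=4): 3' end GAC has 2 G/C ✓; Tm = 64.9 + 41·(13 − 16.4)/21 = 58.3°C ✓; GC 13/21 = 61.9%, outside 41.1–54.8% ✗ — fails.
Primer 3 (24 nt, A=2 T=7 G=9 C=6): 3' end GTG has 2 G/C ✓; Tm = 64.9 + 41·(15 − 16.4)/24 = 62.5°C ✓; GC 15/24 = 62.5%, outside 41.1–54.8% ✗ — fails.
Primer 4 (22 nt, A=4 T=10 G=4 C=4): 3' end TTG has 1 G/C ✓; Tm = 64.9 + 41·(8 − 16.4)/22 = 49.2°C ✓; GC 8/22 = 36.4%, outside 41.1–54.8% ✗ — fails.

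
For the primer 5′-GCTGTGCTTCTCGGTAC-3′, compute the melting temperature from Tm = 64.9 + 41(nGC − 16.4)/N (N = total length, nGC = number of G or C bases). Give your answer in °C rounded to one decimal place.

49.5°C

Base counts: A=1, T=6, G=5, C=5; G+C = 10, N = 17.
Tm = 64.9 + 41·(10 − 16.4)/17 = 64.9 + -262.40/17 = 49.5°C.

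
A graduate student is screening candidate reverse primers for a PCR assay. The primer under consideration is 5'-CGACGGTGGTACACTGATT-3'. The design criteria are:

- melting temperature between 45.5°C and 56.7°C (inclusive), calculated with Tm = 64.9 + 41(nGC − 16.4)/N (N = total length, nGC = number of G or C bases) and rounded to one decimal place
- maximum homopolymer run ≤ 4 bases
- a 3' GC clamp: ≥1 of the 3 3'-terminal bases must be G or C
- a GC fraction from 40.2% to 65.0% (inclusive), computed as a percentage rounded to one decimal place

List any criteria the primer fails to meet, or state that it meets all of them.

Fails: GC clamp.

Base counts: A=4, T=5, G=6, C=4 (length 19).
Tm: Tm = 64.9 + 41·(10 − 16.4)/19 = 51.1°C ✓
homopolymer run: longest run = 2 ✓
GC clamp: 3' end ATT has 0 G/C, need ≥1 ✗
GC content: GC 10/19 = 52.6% ✓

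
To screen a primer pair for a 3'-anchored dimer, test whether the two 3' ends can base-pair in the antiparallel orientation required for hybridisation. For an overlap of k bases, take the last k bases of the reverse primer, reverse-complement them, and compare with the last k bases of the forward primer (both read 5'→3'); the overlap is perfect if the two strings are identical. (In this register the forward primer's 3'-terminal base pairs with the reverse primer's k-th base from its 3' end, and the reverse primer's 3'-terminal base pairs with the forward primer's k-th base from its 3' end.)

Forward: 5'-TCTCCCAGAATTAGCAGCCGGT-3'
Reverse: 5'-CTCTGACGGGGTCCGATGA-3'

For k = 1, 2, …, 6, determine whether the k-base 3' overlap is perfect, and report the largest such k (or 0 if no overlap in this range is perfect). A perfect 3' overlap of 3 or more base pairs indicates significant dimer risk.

Longest perfect overlap: 1 complementary base pair; below the dimer-risk threshold (threshold 3).

Last 6 bases (5'→3') — forward …GCCGGT, reverse …CGATGA.
Reverse complement of the reverse primer's last 6 bases: TCATCG; its first k bases are the reverse complement of the reverse primer's last k bases, so a perfect k-base overlap needs the forward primer's last k bases to equal them.
Comparing (forward last k vs required): k=1: T vs T ✓; k=2: GT vs TC ✗; k=3: GGT vs TCA ✗; k=4: CGGT vs TCAT ✗; k=5: CCGGT vs TCATC ✗; k=6: GCCGGT vs TCATCG ✗.
Only k = 1 is perfect, so the longest perfect 3' overlap is 1.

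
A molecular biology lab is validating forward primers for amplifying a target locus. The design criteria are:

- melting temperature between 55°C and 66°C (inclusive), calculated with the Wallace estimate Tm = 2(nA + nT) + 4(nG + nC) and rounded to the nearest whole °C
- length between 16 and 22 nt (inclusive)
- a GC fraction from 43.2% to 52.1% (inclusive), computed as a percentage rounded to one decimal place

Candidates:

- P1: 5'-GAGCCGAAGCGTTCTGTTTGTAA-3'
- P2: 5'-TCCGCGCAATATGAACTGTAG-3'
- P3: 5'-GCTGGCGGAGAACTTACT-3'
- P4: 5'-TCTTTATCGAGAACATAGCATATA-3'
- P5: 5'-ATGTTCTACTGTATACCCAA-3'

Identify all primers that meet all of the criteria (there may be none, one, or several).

P1 (23 nt, A=5 T=7 G=7 C=4): Tm = 2·12 + 4·11 = 68°C, outside 55–66°C ✗; length 23, outside 16–22 ✗; GC 11/23 = 47.8% ✓ — fails.
P2 (21 nt, A=6 T=5 G=5 C=5): Tm = 2·11 + 4·10 = 62°C ✓; length 21 ✓; GC 10/21 = 47.6% ✓ — passes.
P3 (18 nt, A=4 T=4 G=6 C=4): Tm = 2·8 + 4·10 = 56°C ✓; length 18 ✓; GC 10/18 = 55.6%, outside 43.2–52.1% ✗ — fails.
P4 (24 nt, A=9 T=8 G=3 C=4): Tm = 2·17 + 4·7 = 62°C ✓; length 24, outside 16–22 ✗; GC 7/24 = 29.2%, outside 43.2–52.1% ✗ — fails.
P5 (20 nt, A=6 T=7 G=2 C=5): Tm = 2·13 + 4·7 = 54°C, outside 55–66°C ✗; length 20 ✓; GC 7/20 = 35.0%, outside 43.2–52.1% ✗ — fails.

P2 only.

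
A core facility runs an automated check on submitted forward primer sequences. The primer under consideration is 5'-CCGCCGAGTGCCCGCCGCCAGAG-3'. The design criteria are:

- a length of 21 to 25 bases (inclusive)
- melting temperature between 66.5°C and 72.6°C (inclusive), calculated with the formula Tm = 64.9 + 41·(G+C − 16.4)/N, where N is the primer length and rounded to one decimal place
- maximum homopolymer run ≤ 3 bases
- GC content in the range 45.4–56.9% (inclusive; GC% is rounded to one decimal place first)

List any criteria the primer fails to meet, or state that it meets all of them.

Base counts: A=3, T=1, G=8, C=11 (length 23).
length: length 23 ✓
Tm: Tm = 64.9 + 41·(19 − 16.4)/23 = 69.5°C ✓
homopolymer run: longest run = 3 ✓
GC content: GC 19/23 = 82.6%, outside 45.4–56.9% ✗

Fails: GC content.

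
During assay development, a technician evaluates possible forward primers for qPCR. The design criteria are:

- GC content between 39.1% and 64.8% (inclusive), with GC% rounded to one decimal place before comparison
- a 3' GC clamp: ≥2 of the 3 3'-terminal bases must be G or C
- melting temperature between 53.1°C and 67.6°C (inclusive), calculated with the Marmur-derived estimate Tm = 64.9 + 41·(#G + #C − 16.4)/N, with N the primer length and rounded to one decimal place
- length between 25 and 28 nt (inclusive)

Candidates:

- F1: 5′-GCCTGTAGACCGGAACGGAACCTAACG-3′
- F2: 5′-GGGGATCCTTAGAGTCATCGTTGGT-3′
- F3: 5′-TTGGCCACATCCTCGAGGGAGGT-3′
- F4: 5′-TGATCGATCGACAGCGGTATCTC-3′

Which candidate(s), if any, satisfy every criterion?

F1 (27 nt, A=8 T=3 G=8 C=8): GC 16/27 = 59.3% ✓; 3' end ACG has 2 G/C ✓; Tm = 64.9 + 41·(16 − 16.4)/27 = 64.3°C ✓; length 27 ✓ — passes.
F2 (25 nt, A=4 T=8 G=9 C=4): GC 13/25 = 52.0% ✓; 3' end GGT has 2 G/C ✓; Tm = 64.9 + 41·(13 − 16.4)/25 = 59.3°C ✓; length 25 ✓ — passes.
F3 (23 nt, A=4 T=5 G=8 C=6): GC 14/23 = 60.9% ✓; 3' end GGT has 2 G/C ✓; Tm = 64.9 + 41·(14 − 16.4)/23 = 60.6°C ✓; length 23, outside 25–28 ✗ — fails.
F4 (23 nt, A=5 T=6 G=6 C=6): GC 12/23 = 52.2% ✓; 3' end CTC has 2 G/C ✓; Tm = 64.9 + 41·(12 − 16.4)/23 = 57.1°C ✓; length 23, outside 25–28 ✗ — fails.

F1 and F2.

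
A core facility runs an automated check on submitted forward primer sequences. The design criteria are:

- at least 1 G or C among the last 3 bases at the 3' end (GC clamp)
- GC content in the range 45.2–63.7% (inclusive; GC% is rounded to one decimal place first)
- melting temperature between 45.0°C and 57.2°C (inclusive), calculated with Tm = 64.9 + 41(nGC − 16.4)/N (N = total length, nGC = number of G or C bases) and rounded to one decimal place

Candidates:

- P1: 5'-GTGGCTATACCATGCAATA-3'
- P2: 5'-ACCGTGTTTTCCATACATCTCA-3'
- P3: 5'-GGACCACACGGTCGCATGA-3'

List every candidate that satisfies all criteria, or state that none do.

P3 only.

P1 (19 nt, A=6 T=5 G=4 C=4): 3' end ATA has 0 G/C, need ≥1 ✗; GC 8/19 = 42.1%, outside 45.2–63.7% ✗; Tm = 64.9 + 41·(8 − 16.4)/19 = 46.8°C ✓ — fails.
P2 (22 nt, A=5 T=8 G=2 C=7): 3' end TCA has 1 G/C ✓; GC 9/22 = 40.9%, outside 45.2–63.7% ✗; Tm = 64.9 + 41·(9 − 16.4)/22 = 51.1°C ✓ — fails.
P3 (19 nt, A=5 T=2 G=6 C=6): 3' end TGA has 1 G/C ✓; GC 12/19 = 63.2% ✓; Tm = 64.9 + 41·(12 − 16.4)/19 = 55.4°C ✓ — passes.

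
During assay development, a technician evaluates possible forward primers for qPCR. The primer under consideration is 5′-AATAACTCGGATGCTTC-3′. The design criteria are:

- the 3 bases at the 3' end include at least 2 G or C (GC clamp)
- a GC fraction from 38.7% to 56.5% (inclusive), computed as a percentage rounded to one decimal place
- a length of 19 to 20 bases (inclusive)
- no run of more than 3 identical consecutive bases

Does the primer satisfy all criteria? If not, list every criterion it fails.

Base counts: A=5, T=5, G=3, C=4 (length 17).
GC clamp: 3' end TTC has 1 G/C, need ≥2 ✗
GC content: GC 7/17 = 41.2% ✓
length: length 17, outside 19–20 ✗
homopolymer run: longest run = 2 ✓

Fails: GC clamp, length.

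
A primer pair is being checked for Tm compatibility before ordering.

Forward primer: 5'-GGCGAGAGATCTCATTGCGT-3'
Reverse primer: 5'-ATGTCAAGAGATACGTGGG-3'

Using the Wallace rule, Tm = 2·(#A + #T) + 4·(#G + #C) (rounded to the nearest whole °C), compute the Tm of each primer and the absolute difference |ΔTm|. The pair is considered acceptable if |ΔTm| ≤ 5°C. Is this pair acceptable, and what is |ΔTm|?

|ΔTm| = 6°C; the pair is not acceptable.

Forward: A=4 T=5 G=7 C=4 → Tm = 2·9 + 4·11 = 62°C.
Reverse: A=6 T=4 G=7 C=2 → Tm = 2·10 + 4·9 = 56°C.
|ΔTm| = |62 − 56| = 6°C, > 5°C.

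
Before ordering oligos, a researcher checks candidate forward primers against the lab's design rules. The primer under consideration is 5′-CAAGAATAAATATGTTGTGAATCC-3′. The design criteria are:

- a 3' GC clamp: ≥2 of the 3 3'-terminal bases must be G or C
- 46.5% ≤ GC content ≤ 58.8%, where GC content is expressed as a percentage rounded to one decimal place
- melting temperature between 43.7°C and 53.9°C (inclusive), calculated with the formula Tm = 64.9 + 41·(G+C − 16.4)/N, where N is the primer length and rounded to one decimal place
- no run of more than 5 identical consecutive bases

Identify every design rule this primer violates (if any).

Base counts: A=10, T=7, G=4, C=3 (length 24).
GC clamp: 3' end TCC has 2 G/C ✓
GC content: GC 7/24 = 29.2%, outside 46.5–58.8% ✗
Tm: Tm = 64.9 + 41·(7 − 16.4)/24 = 48.8°C ✓
homopolymer run: longest run = 3 ✓

Fails: GC content.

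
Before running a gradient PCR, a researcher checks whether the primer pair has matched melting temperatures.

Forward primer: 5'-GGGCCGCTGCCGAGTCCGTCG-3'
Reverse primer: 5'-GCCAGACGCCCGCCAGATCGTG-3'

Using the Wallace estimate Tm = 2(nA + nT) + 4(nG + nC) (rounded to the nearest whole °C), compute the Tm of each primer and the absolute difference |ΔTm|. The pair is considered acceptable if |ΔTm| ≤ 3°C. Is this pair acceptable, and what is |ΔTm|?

Forward: A=1 T=3 G=9 C=8 → Tm = 2·4 + 4·17 = 76°C.
Reverse: A=4 T=2 G=7 C=9 → Tm = 2·6 + 4·16 = 76°C.
|ΔTm| = |76 − 76| = 0°C, ≤ 3°C.

|ΔTm| = 0°C; the pair is acceptable.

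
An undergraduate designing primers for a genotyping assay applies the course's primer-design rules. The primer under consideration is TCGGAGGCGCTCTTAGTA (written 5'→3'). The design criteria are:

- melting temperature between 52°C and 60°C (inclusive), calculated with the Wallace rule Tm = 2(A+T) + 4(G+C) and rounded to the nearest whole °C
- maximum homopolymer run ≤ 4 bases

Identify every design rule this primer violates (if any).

Base counts: A=3, T=5, G=6, C=4 (length 18).
Tm: Tm = 2·8 + 4·10 = 56°C ✓
homopolymer run: longest run = 2 ✓

Meets all criteria.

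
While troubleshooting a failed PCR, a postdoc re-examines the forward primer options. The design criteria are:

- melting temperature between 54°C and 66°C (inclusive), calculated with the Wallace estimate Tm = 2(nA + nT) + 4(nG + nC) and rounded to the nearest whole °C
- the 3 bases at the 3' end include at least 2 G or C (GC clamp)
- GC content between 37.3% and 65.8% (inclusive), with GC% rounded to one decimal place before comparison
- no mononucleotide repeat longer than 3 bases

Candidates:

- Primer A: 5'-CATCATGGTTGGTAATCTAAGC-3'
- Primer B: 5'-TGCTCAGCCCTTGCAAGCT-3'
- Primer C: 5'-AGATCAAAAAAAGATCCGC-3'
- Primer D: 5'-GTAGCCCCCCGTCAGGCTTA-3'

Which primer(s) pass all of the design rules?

Primer A and Primer B.

Primer A (22 nt, A=6 T=7 G=5 C=4): Tm = 2·13 + 4·9 = 62°C ✓; 3' end AGC has 2 G/C ✓; GC 9/22 = 40.9% ✓; longest run = 2 ✓ — passes.
Primer B (19 nt, A=3 T=5 G=4 C=7): Tm = 2·8 + 4·11 = 60°C ✓; 3' end GCT has 2 G/C ✓; GC 11/19 = 57.9% ✓; longest run = 3 ✓ — passes.
Primer C (19 nt, A=10 T=2 G=3 C=4): Tm = 2·12 + 4·7 = 52°C, outside 54–66°C ✗; 3' end CGC has 3 G/C ✓; GC 7/19 = 36.8%, outside 37.3–65.8% ✗; longest run = 7, exceeds 3 ✗ — fails.
Primer D (20 nt, A=3 T=4 G=5 C=8): Tm = 2·7 + 4·13 = 66°C ✓; 3' end TTA has 0 G/C, need ≥2 ✗; GC 13/20 = 65.0% ✓; longest run = 6, exceeds 3 ✗ — fails.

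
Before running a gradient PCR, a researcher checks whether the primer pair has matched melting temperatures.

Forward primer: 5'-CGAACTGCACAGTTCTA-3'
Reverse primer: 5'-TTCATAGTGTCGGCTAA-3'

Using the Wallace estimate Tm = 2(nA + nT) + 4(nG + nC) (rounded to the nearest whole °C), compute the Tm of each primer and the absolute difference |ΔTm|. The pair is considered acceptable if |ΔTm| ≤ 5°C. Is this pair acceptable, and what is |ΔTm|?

Forward: A=5 T=4 G=3 C=5 → Tm = 2·9 + 4·8 = 50°C.
Reverse: A=4 T=6 G=4 C=3 → Tm = 2·10 + 4·7 = 48°C.
|ΔTm| = |50 − 48| = 2°C, ≤ 5°C.

|ΔTm| = 2°C; the pair is acceptable.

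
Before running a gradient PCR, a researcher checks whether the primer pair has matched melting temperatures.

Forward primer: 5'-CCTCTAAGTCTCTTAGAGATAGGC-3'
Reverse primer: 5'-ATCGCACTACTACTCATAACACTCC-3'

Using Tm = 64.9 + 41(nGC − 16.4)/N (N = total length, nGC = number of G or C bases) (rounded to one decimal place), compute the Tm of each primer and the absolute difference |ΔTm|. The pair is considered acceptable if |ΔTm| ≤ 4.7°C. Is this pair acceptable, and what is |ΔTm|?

Forward: G+C = 11, N = 24 → Tm = 64.9 + 41·(11 − 16.4)/24 = 55.7°C.
Reverse: G+C = 11, N = 25 → Tm = 64.9 + 41·(11 − 16.4)/25 = 56.0°C.
|ΔTm| = |55.7 − 56.0| = 0.3°C, ≤ 4.7°C.

|ΔTm| = 0.3°C; the pair is acceptable.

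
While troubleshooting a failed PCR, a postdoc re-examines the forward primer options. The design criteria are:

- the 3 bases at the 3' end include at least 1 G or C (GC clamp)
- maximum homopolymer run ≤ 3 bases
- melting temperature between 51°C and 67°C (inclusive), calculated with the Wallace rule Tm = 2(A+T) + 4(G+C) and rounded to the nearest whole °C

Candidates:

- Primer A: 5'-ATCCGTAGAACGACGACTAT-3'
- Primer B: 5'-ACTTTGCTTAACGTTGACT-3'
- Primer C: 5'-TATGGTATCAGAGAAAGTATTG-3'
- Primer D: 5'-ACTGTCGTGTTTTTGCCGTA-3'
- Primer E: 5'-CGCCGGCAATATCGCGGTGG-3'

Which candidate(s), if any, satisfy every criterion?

Primer A (20 nt, A=7 T=4 G=4 C=5): 3' end TAT has 0 G/C, need ≥1 ✗; longest run = 2 ✓; Tm = 2·11 + 4·9 = 58°C ✓ — fails.
Primer B (19 nt, A=4 T=8 G=3 C=4): 3' end ACT has 1 G/C ✓; longest run = 3 ✓; Tm = 2·12 + 4·7 = 52°C ✓ — passes.
Primer C (22 nt, A=8 T=7 G=6 C=1): 3' end TTG has 1 G/C ✓; longest run = 3 ✓; Tm = 2·15 + 4·7 = 58°C ✓ — passes.
Primer D (20 nt, A=2 T=9 G=5 C=4): 3' end GTA has 1 G/C ✓; longest run = 5, exceeds 3 ✗; Tm = 2·11 + 4·9 = 58°C ✓ — fails.
Primer E (20 nt, A=3 T=3 G=8 C=6): 3' end TGG has 2 G/C ✓; longest run = 2 ✓; Tm = 2·6 + 4·14 = 68°C, outside 51–67°C ✗ — fails.

Primer B and Primer C.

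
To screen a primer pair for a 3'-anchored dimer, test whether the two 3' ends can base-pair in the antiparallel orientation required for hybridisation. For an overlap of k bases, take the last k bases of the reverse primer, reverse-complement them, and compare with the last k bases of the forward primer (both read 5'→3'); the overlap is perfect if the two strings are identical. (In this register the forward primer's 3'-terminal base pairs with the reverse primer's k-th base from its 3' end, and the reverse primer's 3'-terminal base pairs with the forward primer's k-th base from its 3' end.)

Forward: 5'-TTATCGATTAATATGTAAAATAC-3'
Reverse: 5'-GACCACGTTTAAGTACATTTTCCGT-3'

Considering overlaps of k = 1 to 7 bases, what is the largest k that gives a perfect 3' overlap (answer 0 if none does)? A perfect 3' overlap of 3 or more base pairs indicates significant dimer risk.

Longest perfect overlap: 2 complementary base pairs; below the dimer-risk threshold (threshold 3).

Last 7 bases (5'→3') — forward …AAAATAC, reverse …TTTCCGT.
Reverse complement of the reverse primer's last 7 bases: ACGGAAA; its first k bases are the reverse complement of the reverse primer's last k bases, so a perfect k-base overlap needs the forward primer's last k bases to equal them.
Comparing (forward last k vs required): k=1: C vs A ✗; k=2: AC vs AC ✓; k=3: TAC vs ACG ✗; k=4: ATAC vs ACGG ✗; k=5: AATAC vs ACGGA ✗; k=6: AAATAC vs ACGGAA ✗; k=7: AAAATAC vs ACGGAAA ✗.
Only k = 2 is perfect, so the longest perfect 3' overlap is 2.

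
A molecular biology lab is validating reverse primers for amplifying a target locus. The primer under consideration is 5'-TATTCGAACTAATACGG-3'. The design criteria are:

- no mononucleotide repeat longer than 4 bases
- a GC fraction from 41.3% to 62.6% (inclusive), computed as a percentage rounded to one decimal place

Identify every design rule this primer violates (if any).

Fails: GC content.

Base counts: A=6, T=5, G=3, C=3 (length 17).
homopolymer run: longest run = 2 ✓
GC content: GC 6/17 = 35.3%, outside 41.3–62.6% ✗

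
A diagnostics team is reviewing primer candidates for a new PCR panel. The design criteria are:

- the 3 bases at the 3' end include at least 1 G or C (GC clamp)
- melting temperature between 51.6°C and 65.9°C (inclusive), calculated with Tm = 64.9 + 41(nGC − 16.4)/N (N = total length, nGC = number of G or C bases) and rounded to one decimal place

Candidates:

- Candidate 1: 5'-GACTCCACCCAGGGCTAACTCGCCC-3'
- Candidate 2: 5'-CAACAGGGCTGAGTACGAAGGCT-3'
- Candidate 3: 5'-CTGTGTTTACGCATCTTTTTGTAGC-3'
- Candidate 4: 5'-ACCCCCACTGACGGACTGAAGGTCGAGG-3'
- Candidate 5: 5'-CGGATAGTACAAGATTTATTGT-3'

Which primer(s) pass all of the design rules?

Candidate 1 (25 nt, A=5 T=3 G=5 C=12): 3' end CCC has 3 G/C ✓; Tm = 64.9 + 41·(17 − 16.4)/25 = 65.9°C ✓ — passes.
Candidate 2 (23 nt, A=7 T=3 G=8 C=5): 3' end GCT has 2 G/C ✓; Tm = 64.9 + 41·(13 − 16.4)/23 = 58.8°C ✓ — passes.
Candidate 3 (25 nt, A=3 T=12 G=5 C=5): 3' end AGC has 2 G/C ✓; Tm = 64.9 + 41·(10 − 16.4)/25 = 54.4°C ✓ — passes.
Candidate 4 (28 nt, A=7 T=3 G=9 C=9): 3' end AGG has 2 G/C ✓; Tm = 64.9 + 41·(18 − 16.4)/28 = 67.2°C, outside 51.6–65.9°C ✗ — fails.
Candidate 5 (22 nt, A=7 T=8 G=5 C=2): 3' end TGT has 1 G/C ✓; Tm = 64.9 + 41·(7 − 16.4)/22 = 47.4°C, outside 51.6–65.9°C ✗ — fails.

Candidate 1, Candidate 2 and Candidate 3.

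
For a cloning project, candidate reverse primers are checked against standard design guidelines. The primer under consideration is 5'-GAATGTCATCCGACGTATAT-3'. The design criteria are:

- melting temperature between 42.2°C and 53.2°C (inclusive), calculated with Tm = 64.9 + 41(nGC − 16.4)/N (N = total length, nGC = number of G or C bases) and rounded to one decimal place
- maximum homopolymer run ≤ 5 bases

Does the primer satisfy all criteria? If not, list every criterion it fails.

Meets all criteria.

Base counts: A=6, T=6, G=4, C=4 (length 20).
Tm: Tm = 64.9 + 41·(8 − 16.4)/20 = 47.7°C ✓
homopolymer run: longest run = 2 ✓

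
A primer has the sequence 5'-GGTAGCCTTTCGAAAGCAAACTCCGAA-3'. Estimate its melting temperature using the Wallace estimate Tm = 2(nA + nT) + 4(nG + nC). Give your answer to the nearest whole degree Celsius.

80°C

Base counts: A=9, T=5, G=6, C=7 (length 27).
Tm = 2·(9+5) + 4·(6+7) = 2·14 + 4·13 = 28 + 52 = 80°C.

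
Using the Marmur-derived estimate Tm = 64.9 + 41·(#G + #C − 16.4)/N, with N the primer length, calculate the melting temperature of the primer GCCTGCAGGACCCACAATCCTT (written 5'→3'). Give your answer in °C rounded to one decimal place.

58.6°C

Base counts: A=5, T=4, G=4, C=9; G+C = 13, N = 22.
Tm = 64.9 + 41·(13 − 16.4)/22 = 64.9 + -139.40/22 = 58.6°C.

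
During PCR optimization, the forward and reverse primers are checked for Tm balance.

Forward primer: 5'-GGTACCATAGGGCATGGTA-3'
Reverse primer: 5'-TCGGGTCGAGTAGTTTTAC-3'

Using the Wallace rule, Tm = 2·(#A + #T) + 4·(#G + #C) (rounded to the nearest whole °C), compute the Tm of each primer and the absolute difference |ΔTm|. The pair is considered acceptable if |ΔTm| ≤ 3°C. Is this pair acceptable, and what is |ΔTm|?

Forward: A=5 T=4 G=7 C=3 → Tm = 2·9 + 4·10 = 58°C.
Reverse: A=3 T=7 G=6 C=3 → Tm = 2·10 + 4·9 = 56°C.
|ΔTm| = |58 − 56| = 2°C, ≤ 3°C.

|ΔTm| = 2°C; the pair is acceptable.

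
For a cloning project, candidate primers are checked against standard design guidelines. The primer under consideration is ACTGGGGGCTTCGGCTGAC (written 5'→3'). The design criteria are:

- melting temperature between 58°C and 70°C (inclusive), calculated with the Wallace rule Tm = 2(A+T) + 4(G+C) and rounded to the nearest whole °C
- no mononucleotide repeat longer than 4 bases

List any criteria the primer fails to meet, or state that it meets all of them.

Fails: homopolymer run.

Base counts: A=2, T=4, G=8, C=5 (length 19).
Tm: Tm = 2·6 + 4·13 = 64°C ✓
homopolymer run: longest run = 5, exceeds 4 ✗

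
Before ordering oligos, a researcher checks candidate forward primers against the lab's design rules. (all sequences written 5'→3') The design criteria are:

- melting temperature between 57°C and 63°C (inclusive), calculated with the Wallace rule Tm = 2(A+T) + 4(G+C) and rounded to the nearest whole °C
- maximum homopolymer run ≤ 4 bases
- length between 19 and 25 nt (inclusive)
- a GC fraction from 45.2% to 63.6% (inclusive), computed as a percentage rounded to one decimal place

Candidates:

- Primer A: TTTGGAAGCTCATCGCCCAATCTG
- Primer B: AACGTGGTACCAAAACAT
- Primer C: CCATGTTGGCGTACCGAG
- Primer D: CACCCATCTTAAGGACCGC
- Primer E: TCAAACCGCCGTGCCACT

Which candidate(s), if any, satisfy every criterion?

Primer D only.

Primer A (24 nt, A=5 T=7 G=5 C=7): Tm = 2·12 + 4·12 = 72°C, outside 57–63°C ✗; longest run = 3 ✓; length 24 ✓; GC 12/24 = 50.0% ✓ — fails.
Primer B (18 nt, A=8 T=3 G=3 C=4): Tm = 2·11 + 4·7 = 50°C, outside 57–63°C ✗; longest run = 4 ✓; length 18, outside 19–25 ✗; GC 7/18 = 38.9%, outside 45.2–63.6% ✗ — fails.
Primer C (18 nt, A=3 T=4 G=6 C=5): Tm = 2·7 + 4·11 = 58°C ✓; longest run = 2 ✓; length 18, outside 19–25 ✗; GC 11/18 = 61.1% ✓ — fails.
Primer D (19 nt, A=5 T=3 G=3 C=8): Tm = 2·8 + 4·11 = 60°C ✓; longest run = 3 ✓; length 19 ✓; GC 11/19 = 57.9% ✓ — passes.
Primer E (18 nt, A=4 T=3 G=3 C=8): Tm = 2·7 + 4·11 = 58°C ✓; longest run = 3 ✓; length 18, outside 19–25 ✗; GC 11/18 = 61.1% ✓ — fails.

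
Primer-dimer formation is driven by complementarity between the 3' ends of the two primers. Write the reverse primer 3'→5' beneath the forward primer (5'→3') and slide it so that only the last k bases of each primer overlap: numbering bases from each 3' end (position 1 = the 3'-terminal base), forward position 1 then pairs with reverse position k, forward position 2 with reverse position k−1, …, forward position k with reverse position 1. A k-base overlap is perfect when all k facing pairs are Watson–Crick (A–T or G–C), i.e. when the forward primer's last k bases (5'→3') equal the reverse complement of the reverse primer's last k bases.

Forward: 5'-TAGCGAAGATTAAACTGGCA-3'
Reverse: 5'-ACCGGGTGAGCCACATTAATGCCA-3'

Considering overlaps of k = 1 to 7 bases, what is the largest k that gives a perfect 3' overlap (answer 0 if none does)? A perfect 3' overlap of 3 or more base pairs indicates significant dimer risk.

Longest perfect overlap: 5 complementary base pairs; significant dimer risk (threshold 3).

Last 7 bases (5'→3') — forward …ACTGGCA, reverse …AATGCCA.
Reverse complement of the reverse primer's last 7 bases: TGGCATT; its first k bases are the reverse complement of the reverse primer's last k bases, so a perfect k-base overlap needs the forward primer's last k bases to equal them.
Comparing (forward last k vs required): k=1: A vs T ✗; k=2: CA vs TG ✗; k=3: GCA vs TGG ✗; k=4: GGCA vs TGGC ✗; k=5: TGGCA vs TGGCA ✓; k=6: CTGGCA vs TGGCAT ✗; k=7: ACTGGCA vs TGGCATT ✗.
Only k = 5 is perfect, so the longest perfect 3' overlap is 5.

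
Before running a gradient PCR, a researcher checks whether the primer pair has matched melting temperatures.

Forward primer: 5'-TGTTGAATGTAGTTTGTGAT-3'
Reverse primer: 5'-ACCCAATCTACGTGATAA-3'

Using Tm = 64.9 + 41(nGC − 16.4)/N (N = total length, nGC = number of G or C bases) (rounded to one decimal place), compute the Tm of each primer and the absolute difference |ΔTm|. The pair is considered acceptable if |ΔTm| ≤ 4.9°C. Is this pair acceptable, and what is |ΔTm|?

|ΔTm| = 0.1°C; the pair is acceptable.

Forward: G+C = 6, N = 20 → Tm = 64.9 + 41·(6 − 16.4)/20 = 43.6°C.
Reverse: G+C = 7, N = 18 → Tm = 64.9 + 41·(7 − 16.4)/18 = 43.5°C.
|ΔTm| = |43.6 − 43.5| = 0.1°C, ≤ 4.9°C.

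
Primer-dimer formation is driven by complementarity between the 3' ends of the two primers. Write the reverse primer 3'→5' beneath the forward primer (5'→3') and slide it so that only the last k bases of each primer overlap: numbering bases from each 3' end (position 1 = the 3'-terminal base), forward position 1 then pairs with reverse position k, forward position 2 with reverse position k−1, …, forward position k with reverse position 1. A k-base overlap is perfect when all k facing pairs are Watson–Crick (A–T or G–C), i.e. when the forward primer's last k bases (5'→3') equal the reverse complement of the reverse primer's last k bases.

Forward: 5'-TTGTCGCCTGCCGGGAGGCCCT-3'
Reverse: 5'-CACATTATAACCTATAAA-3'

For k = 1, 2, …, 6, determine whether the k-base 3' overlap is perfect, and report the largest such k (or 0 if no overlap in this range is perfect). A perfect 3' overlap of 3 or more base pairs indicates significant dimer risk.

Last 6 bases (5'→3') — forward …GGCCCT, reverse …TATAAA.
Reverse complement of the reverse primer's last 6 bases: TTTATA; its first k bases are the reverse complement of the reverse primer's last k bases, so a perfect k-base overlap needs the forward primer's last k bases to equal them.
Comparing (forward last k vs required): k=1: T vs T ✓; k=2: CT vs TT ✗; k=3: CCT vs TTT ✗; k=4: CCCT vs TTTA ✗; k=5: GCCCT vs TTTAT ✗; k=6: GGCCCT vs TTTATA ✗.
Only k = 1 is perfect, so the longest perfect 3' overlap is 1.

Longest perfect overlap: 1 complementary base pair; below the dimer-risk threshold (threshold 3).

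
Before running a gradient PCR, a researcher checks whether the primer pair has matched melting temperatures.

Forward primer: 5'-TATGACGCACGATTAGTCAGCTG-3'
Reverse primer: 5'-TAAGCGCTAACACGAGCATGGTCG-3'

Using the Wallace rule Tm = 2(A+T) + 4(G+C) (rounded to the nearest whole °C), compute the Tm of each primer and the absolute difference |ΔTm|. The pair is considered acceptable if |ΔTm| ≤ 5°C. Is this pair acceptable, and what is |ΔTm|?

Forward: A=6 T=6 G=6 C=5 → Tm = 2·12 + 4·11 = 68°C.
Reverse: A=7 T=4 G=7 C=6 → Tm = 2·11 + 4·13 = 74°C.
|ΔTm| = |68 − 74| = 6°C, > 5°C.

|ΔTm| = 6°C; the pair is not acceptable.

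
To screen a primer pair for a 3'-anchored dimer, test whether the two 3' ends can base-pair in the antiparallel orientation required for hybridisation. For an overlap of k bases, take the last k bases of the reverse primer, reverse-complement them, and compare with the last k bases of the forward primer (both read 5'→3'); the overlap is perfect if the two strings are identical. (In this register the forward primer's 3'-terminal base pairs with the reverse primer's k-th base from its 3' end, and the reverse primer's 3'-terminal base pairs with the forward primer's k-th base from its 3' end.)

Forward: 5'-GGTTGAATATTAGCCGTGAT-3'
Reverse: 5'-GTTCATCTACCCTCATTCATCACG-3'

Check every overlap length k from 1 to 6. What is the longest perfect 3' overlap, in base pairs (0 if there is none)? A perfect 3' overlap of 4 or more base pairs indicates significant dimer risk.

Last 6 bases (5'→3') — forward …CGTGAT, reverse …ATCACG.
Reverse complement of the reverse primer's last 6 bases: CGTGAT; its first k bases are the reverse complement of the reverse primer's last k bases, so a perfect k-base overlap needs the forward primer's last k bases to equal them.
Comparing (forward last k vs required): k=1: T vs C ✗; k=2: AT vs CG ✗; k=3: GAT vs CGT ✗; k=4: TGAT vs CGTG ✗; k=5: GTGAT vs CGTGA ✗; k=6: CGTGAT vs CGTGAT ✓.
Only k = 6 is perfect, so the longest perfect 3' overlap is 6.

Longest perfect overlap: 6 complementary base pairs; significant dimer risk (threshold 4).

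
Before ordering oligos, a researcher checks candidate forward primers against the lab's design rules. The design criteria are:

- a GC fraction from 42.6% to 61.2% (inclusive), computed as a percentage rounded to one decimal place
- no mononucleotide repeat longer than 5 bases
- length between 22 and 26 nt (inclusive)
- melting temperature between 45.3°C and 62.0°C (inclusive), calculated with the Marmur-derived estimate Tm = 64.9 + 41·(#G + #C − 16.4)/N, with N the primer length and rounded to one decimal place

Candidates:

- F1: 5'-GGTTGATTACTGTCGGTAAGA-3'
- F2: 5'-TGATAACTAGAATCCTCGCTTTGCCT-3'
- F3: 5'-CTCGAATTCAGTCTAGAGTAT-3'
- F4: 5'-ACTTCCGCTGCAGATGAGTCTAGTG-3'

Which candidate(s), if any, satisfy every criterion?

F1 (21 nt, A=5 T=7 G=7 C=2): GC 9/21 = 42.9% ✓; longest run = 2 ✓; length 21, outside 22–26 ✗; Tm = 64.9 + 41·(9 − 16.4)/21 = 50.5°C ✓ — fails.
F2 (26 nt, A=6 T=9 G=4 C=7): GC 11/26 = 42.3%, outside 42.6–61.2% ✗; longest run = 3 ✓; length 26 ✓; Tm = 64.9 + 41·(11 − 16.4)/26 = 56.4°C ✓ — fails.
F3 (21 nt, A=6 T=7 G=4 C=4): GC 8/21 = 38.1%, outside 42.6–61.2% ✗; longest run = 2 ✓; length 21, outside 22–26 ✗; Tm = 64.9 + 41·(8 − 16.4)/21 = 48.5°C ✓ — fails.
F4 (25 nt, A=5 T=7 G=7 C=6): GC 13/25 = 52.0% ✓; longest run = 2 ✓; length 25 ✓; Tm = 64.9 + 41·(13 − 16.4)/25 = 59.3°C ✓ — passes.

F4 only.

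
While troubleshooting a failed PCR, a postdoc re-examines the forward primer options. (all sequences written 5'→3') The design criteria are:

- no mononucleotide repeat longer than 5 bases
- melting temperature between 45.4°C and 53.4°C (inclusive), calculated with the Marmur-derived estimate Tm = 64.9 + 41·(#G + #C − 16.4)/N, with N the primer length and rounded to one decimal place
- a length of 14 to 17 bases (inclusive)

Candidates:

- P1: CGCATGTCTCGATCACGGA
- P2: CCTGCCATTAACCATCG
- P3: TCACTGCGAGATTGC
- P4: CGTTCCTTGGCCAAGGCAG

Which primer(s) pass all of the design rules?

P2 only.

P1 (19 nt, A=4 T=4 G=5 C=6): longest run = 2 ✓; Tm = 64.9 + 41·(11 − 16.4)/19 = 53.2°C ✓; length 19, outside 14–17 ✗ — fails.
P2 (17 nt, A=4 T=4 G=2 C=7): longest run = 2 ✓; Tm = 64.9 + 41·(9 − 16.4)/17 = 47.1°C ✓; length 17 ✓ — passes.
P3 (15 nt, A=3 T=4 G=4 C=4): longest run = 2 ✓; Tm = 64.9 + 41·(8 − 16.4)/15 = 41.9°C, outside 45.4–53.4°C ✗; length 15 ✓ — fails.
P4 (19 nt, A=3 T=4 G=6 C=6): longest run = 2 ✓; Tm = 64.9 + 41·(12 − 16.4)/19 = 55.4°C, outside 45.4–53.4°C ✗; length 19, outside 14–17 ✗ — fails.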